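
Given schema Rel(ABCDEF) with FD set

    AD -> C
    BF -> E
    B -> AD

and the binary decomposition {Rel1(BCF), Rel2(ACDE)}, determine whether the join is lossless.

No

Common attributes: Rel1 ∩ Rel2 = {C}.
No dependency enlarges {C}, so (C)⁺ = {C}.
The closure contains neither all of Rel1 = {BCF} nor all of Rel2 = {ACDE}, so the common attributes are not a superkey of either fragment. The join is lossy.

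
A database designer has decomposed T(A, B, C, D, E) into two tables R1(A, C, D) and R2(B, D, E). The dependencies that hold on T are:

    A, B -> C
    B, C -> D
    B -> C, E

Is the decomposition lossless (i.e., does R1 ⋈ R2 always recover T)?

Common attributes: R1 ∩ R2 = {D}.
No dependency enlarges {D}, so (D)⁺ = {D}.
The closure contains neither all of R1 = {A, C, D} nor all of R2 = {B, D, E}, so the common attributes are not a superkey of either fragment. The join is lossy.

No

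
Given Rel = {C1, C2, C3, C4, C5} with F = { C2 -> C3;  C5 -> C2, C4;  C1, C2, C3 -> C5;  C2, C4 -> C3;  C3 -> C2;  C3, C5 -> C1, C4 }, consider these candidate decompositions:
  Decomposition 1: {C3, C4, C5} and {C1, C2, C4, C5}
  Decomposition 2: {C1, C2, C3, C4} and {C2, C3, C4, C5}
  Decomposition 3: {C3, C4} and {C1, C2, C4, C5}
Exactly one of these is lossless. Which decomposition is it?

Decomposition 1: common = {C4, C5}, closure = {C1, C2, C3, C4, C5} → lossless.
Decomposition 2: common = {C2, C3, C4}, closure = {C2, C3, C4} → lossy.
Decomposition 3: common = {C4}, closure = {C4} → lossy.

Decomposition 1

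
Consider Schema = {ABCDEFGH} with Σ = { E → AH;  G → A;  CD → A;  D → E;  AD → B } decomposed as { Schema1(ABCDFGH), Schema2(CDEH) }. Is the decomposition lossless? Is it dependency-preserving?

Lossless test: (CDH)⁺ = {ABCDEH}, which contains all of one fragment — lossless.
Dependency preservation: the restricted closure of {E} across the fragments never reaches {AH}, so E → AH cannot be enforced without a join — not preserved.

lossless but not dependency-preserving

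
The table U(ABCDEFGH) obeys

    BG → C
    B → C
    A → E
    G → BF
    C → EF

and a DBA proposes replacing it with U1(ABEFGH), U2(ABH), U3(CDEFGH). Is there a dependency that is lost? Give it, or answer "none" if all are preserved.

Check B → C: no single fragment contains all of {BC}, and the restricted closure of {B} across the fragments never reaches {C}.
BG → C is preserved.
A → E is preserved.
G → BF is preserved.
C → EF is preserved.

B → C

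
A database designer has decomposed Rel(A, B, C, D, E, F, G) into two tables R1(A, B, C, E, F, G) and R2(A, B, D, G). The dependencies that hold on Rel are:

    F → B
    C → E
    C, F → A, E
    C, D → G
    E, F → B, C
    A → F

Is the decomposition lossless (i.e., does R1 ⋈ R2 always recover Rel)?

Common attributes: R1 ∩ R2 = {A, B, G}.
Closure of {A, B, G}: A → F applies, adding F. So (A, B, G)⁺ = {A, B, F, G}.
The closure contains neither all of R1 = {A, B, C, E, F, G} nor all of R2 = {A, B, D, G}, so the common attributes are not a superkey of either fragment. The join is lossy.

No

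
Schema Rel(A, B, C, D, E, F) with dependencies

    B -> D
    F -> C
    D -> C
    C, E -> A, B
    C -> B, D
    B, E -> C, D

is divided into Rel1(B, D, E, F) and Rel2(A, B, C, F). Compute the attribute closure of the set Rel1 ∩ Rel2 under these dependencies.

B, C, D, F

Rel1 ∩ Rel2 = {B, F}.
B → D applies, adding D
F → C applies, adding C
Closure: {B, C, D, F}.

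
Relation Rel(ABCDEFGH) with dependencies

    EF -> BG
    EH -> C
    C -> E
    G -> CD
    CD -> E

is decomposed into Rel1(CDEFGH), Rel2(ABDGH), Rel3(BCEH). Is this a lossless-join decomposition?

No

Chase test. Columns are ABCDEFGH; row i has aⱼ where attribute j ∈ Reli, else bᵢⱼ.
Initial tableau (one row per fragment):
  row 1: b11 b12 a3 a4 a5 a6 a7 a8
  row 2: a1 a2 b23 a4 b25 b26 a7 a8
  row 3: b31 a2 a3 b34 a5 b36 b37 a8
Rows 1 and 2 agree on G; apply G→CD and equate their CD entries.
Rows 1 and 2 agree on CD; apply CD→E and equate their E entries.
No row becomes fully distinguished — the join is lossy.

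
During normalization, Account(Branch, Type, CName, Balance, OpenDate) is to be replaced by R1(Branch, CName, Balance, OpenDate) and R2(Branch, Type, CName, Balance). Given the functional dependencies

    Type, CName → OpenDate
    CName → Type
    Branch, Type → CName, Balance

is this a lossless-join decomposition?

Yes

Common attributes: R1 ∩ R2 = {Branch, CName, Balance}.
Closure of {Branch, CName, Balance}: CName → Type applies, adding Type; Type, CName → OpenDate applies, adding OpenDate. So (Branch, CName, Balance)⁺ = {Branch, Type, CName, Balance, OpenDate}.
This closure contains every attribute of R1, so R1 ∩ R2 → R1. The join is lossless.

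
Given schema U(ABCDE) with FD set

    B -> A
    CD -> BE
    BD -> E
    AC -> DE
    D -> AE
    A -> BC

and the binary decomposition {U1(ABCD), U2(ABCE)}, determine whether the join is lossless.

Common attributes: U1 ∩ U2 = {ABC}.
Closure of {ABC}: AC → DE applies, adding DE. So (ABC)⁺ = {ABCDE}.
This closure contains every attribute of U1, so U1 ∩ U2 → U1. The join is lossless.

Yes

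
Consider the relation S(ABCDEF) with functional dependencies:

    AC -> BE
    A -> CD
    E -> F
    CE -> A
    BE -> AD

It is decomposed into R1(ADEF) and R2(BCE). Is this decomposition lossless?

No

Common attributes: R1 ∩ R2 = {E}.
Closure of {E}: E → F applies, adding F. So (E)⁺ = {EF}.
The closure contains neither all of R1 = {ADEF} nor all of R2 = {BCE}, so the common attributes are not a superkey of either fragment. The join is lossy.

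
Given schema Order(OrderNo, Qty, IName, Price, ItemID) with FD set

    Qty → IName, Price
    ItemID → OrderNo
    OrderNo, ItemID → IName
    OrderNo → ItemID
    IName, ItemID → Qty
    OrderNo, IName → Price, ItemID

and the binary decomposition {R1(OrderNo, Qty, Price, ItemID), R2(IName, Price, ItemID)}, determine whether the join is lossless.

Yes

Common attributes: R1 ∩ R2 = {Price, ItemID}.
Closure of {Price, ItemID}: ItemID → OrderNo applies, adding OrderNo; OrderNo, ItemID → IName applies, adding IName; IName, ItemID → Qty applies, adding Qty. So (Price, ItemID)⁺ = {OrderNo, Qty, IName, Price, ItemID}.
This closure contains every attribute of R1, so R1 ∩ R2 → R1. The join is lossless.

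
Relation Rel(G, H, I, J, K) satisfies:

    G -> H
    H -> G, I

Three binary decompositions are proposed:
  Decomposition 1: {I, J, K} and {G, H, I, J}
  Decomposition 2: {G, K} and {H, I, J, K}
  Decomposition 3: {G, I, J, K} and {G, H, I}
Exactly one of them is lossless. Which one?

Decomposition 1: common = {I, J}, closure = {I, J} → lossy.
Decomposition 2: common = {K}, closure = {K} → lossy.
Decomposition 3: common = {G, I}, closure = {G, H, I} → lossless.

Decomposition 3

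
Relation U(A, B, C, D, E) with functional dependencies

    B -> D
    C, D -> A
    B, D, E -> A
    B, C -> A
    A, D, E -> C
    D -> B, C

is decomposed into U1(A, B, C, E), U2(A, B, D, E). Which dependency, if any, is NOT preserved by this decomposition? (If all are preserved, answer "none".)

none

B → D lies within U2.
C, D → A: restricted closure across fragments reaches A.
B, D, E → A lies within U2.
B, C → A lies within U1.
A, D, E → C: restricted closure across fragments reaches C.
D → B, C: restricted closure across fragments reaches B, C.
Every dependency is enforceable on the fragments, so the decomposition is dependency-preserving.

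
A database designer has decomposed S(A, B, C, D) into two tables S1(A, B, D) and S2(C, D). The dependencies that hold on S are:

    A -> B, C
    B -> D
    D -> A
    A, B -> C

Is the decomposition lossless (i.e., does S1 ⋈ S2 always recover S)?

Common attributes: S1 ∩ S2 = {D}.
Closure of {D}: D → A applies, adding A; A → B, C applies, adding B, C. So (D)⁺ = {A, B, C, D}.
This closure contains every attribute of S1, so S1 ∩ S2 → S1. The join is lossless.

Yes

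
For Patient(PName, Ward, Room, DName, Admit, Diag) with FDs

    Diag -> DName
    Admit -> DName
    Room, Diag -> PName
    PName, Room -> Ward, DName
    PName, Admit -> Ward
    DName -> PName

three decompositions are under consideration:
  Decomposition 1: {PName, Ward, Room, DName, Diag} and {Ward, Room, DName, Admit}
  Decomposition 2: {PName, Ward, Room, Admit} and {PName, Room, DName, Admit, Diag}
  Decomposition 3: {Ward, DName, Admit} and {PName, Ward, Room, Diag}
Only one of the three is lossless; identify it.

Decomposition 1: common = {Ward, Room, DName}, closure = {PName, Ward, Room, DName} → lossy.
Decomposition 2: common = {PName, Room, Admit}, closure = {PName, Ward, Room, DName, Admit} → lossless.
Decomposition 3: common = {Ward}, closure = {Ward} → lossy.

Decomposition 2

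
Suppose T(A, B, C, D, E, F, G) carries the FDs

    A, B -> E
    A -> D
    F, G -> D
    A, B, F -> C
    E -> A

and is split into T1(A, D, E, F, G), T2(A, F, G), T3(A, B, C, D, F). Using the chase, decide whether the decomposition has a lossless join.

Chase test. Columns are A, B, C, D, E, F, G; row i has aⱼ where attribute j ∈ Ti, else bᵢⱼ.
Initial tableau (one row per fragment):
  row 1: a1 b12 b13 a4 a5 a6 a7
  row 2: a1 b22 b23 b24 b25 a6 a7
  row 3: a1 a2 a3 a4 b35 a6 b37
Rows 1 and 2 agree on A; apply A→D and equate their D entries.
No row becomes fully distinguished — the join is lossy.

No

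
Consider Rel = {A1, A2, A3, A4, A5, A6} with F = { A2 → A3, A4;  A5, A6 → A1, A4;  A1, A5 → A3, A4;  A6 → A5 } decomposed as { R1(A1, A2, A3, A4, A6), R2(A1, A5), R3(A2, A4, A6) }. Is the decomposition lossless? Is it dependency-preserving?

lossy and not dependency-preserving

Lossless test (chase): Rows 1 and 3 agree on A2; apply A2→A3, A4 and equate their A3, A4 entries. Rows 1 and 3 agree on A6; apply A6→A5 and equate their A5 entries. Rows 1 and 3 agree on A5, A6; apply A5, A6→A1, A4 and equate their A1, A4 entries. No row becomes fully distinguished — the join is lossy.
Dependency preservation: the restricted closure of {A1, A5} across the fragments never reaches {A3, A4}, so A1, A5 → A3, A4 cannot be enforced without a join — not preserved.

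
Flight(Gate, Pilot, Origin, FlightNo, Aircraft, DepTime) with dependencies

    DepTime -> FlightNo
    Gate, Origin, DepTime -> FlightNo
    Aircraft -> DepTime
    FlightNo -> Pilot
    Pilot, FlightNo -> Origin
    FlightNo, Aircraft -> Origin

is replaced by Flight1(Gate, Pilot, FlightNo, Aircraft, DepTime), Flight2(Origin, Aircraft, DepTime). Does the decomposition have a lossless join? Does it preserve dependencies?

Lossless test: (Aircraft, DepTime)⁺ = {Pilot, Origin, FlightNo, Aircraft, DepTime}, which contains all of one fragment — lossless.
Dependency preservation: the restricted closure of {Pilot, FlightNo} across the fragments never reaches {Origin}, so Pilot, FlightNo → Origin cannot be enforced without a join — not preserved.

lossless but not dependency-preserving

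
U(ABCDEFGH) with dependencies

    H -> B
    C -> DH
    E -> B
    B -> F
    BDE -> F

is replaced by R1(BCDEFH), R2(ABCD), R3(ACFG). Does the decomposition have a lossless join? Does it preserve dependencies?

lossy but dependency-preserving

Lossless test (chase): Rows 1 and 2 agree on C; apply C→DH and equate their DH entries. Rows 1 and 3 agree on C; apply C→DH and equate their DH entries. Rows 1 and 2 agree on B; apply B→F and equate their F entries. Rows 1 and 3 agree on H; apply H→B and equate their B entries. No row becomes fully distinguished — the join is lossy.
Dependency preservation: every FD's attributes lie within a single fragment, so each can be enforced locally — preserved.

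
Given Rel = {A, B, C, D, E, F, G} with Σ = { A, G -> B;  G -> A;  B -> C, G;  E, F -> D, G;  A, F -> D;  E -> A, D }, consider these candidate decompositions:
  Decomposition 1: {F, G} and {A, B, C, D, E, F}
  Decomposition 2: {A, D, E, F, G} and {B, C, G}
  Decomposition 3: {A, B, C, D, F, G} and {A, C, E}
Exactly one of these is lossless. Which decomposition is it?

Decomposition 2

Decomposition 1: common = {F}, closure = {F} → lossy.
Decomposition 2: common = {G}, closure = {A, B, C, G} → lossless.
Decomposition 3: common = {A, C}, closure = {A, C} → lossy.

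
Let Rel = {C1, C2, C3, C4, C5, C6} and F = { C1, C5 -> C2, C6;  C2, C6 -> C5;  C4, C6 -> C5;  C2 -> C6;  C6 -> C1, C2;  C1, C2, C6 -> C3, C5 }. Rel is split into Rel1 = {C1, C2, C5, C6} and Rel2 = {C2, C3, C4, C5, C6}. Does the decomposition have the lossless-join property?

Common attributes: Rel1 ∩ Rel2 = {C2, C5, C6}.
Closure of {C2, C5, C6}: C6 → C1, C2 applies, adding C1; C1, C2, C6 → C3, C5 applies, adding C3. So (C2, C5, C6)⁺ = {C1, C2, C3, C5, C6}.
This closure contains every attribute of Rel1, so Rel1 ∩ Rel2 → Rel1. The join is lossless.

Yes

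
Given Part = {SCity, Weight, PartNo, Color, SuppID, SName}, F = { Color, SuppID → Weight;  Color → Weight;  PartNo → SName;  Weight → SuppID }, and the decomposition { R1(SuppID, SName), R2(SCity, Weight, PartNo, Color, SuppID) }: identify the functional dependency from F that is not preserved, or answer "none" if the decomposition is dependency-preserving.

Check PartNo → SName: no single fragment contains all of {PartNo, SName}, and the restricted closure of {PartNo} across the fragments never reaches {SName}.
Color, SuppID → Weight is preserved.
Color → Weight is preserved.
Weight → SuppID is preserved.

PartNo → SName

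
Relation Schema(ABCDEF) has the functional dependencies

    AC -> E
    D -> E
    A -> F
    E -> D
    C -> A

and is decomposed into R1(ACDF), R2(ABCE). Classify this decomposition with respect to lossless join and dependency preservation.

lossless but not dependency-preserving

Lossless test: (AC)⁺ = {ACDEF}, which contains all of one fragment — lossless.
Dependency preservation: the restricted closure of {D} across the fragments never reaches {E}, so D → E cannot be enforced without a join — not preserved.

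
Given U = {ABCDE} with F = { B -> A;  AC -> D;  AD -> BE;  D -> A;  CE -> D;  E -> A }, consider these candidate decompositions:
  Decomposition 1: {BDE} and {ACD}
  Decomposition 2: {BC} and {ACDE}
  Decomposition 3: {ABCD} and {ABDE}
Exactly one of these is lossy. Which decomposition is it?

Decomposition 1: common = {D}, closure = {ABDE} → lossless.
Decomposition 2: common = {C}, closure = {C} → lossy.
Decomposition 3: common = {ABD}, closure = {ABDE} → lossless.

Decomposition 2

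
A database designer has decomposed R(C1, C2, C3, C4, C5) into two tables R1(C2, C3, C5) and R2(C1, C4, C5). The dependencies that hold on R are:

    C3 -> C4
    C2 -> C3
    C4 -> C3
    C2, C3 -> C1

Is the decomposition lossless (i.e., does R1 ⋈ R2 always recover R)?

Common attributes: R1 ∩ R2 = {C5}.
No dependency enlarges {C5}, so (C5)⁺ = {C5}.
The closure contains neither all of R1 = {C2, C3, C5} nor all of R2 = {C1, C4, C5}, so the common attributes are not a superkey of either fragment. The join is lossy.

No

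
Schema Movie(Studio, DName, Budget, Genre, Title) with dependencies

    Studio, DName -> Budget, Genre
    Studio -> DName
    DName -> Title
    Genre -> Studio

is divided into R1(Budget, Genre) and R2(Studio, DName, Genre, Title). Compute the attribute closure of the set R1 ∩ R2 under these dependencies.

R1 ∩ R2 = {Genre}.
Genre → Studio applies, adding Studio
Studio → DName applies, adding DName
DName → Title applies, adding Title
Studio, DName → Budget, Genre applies, adding Budget
Closure: {Studio, DName, Budget, Genre, Title}.

Studio, DName, Budget, Genre, Title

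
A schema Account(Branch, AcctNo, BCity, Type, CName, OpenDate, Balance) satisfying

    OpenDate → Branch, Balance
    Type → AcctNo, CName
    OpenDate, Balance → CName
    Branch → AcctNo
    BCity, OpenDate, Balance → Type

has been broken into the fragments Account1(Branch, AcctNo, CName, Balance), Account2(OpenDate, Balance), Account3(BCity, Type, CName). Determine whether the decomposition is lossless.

Chase test. Columns are Branch, AcctNo, BCity, Type, CName, OpenDate, Balance; row i has aⱼ where attribute j ∈ Accounti, else bᵢⱼ.
Initial tableau (one row per fragment):
  row 1: a1 a2 b13 b14 a5 b16 a7
  row 2: b21 b22 b23 b24 b25 a6 a7
  row 3: b31 b32 a3 a4 a5 b36 b37
No row becomes fully distinguished — the join is lossy.

No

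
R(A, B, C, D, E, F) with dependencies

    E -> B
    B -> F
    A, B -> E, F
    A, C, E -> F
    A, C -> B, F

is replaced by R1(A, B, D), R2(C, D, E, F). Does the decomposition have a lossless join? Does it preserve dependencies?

lossy and not dependency-preserving

Lossless test: (D)⁺ = {D}, which is a superkey of neither fragment — lossy.
Dependency preservation: the restricted closure of {E} across the fragments never reaches {B}, so E → B cannot be enforced without a join — not preserved.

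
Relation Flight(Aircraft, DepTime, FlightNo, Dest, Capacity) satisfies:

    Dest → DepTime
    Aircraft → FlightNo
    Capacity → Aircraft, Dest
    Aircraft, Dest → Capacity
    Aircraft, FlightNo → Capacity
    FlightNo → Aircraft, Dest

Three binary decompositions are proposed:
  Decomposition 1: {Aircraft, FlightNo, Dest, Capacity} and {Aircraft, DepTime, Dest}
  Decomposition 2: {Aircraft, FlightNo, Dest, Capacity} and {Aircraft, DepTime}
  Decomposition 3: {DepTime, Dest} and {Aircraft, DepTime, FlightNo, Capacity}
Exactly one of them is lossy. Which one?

Decomposition 1: common = {Aircraft, Dest}, closure = {Aircraft, DepTime, FlightNo, Dest, Capacity} → lossless.
Decomposition 2: common = {Aircraft}, closure = {Aircraft, DepTime, FlightNo, Dest, Capacity} → lossless.
Decomposition 3: common = {DepTime}, closure = {DepTime} → lossy.

Decomposition 3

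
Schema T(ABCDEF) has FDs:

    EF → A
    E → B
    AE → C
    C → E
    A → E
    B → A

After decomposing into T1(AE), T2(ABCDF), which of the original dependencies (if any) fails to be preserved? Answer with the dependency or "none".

EF → A: restricted closure across fragments reaches A.
E → B: restricted closure across fragments reaches B.
AE → C: restricted closure across fragments reaches C.
C → E: restricted closure across fragments reaches E.
A → E lies within T1.
B → A lies within T2.
Every dependency is enforceable on the fragments, so the decomposition is dependency-preserving.

none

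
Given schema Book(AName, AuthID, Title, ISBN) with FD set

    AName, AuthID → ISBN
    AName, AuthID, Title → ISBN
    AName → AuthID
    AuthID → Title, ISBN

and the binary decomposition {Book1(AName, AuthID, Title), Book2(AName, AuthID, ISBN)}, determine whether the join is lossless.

Yes

Common attributes: Book1 ∩ Book2 = {AName, AuthID}.
Closure of {AName, AuthID}: AName, AuthID → ISBN applies, adding ISBN; AuthID → Title, ISBN applies, adding Title. So (AName, AuthID)⁺ = {AName, AuthID, Title, ISBN}.
This closure contains every attribute of Book1, so Book1 ∩ Book2 → Book1. The join is lossless.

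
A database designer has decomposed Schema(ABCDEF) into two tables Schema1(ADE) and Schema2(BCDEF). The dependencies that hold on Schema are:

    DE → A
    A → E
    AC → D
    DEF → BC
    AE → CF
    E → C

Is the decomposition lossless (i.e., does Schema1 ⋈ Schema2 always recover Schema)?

Common attributes: Schema1 ∩ Schema2 = {DE}.
Closure of {DE}: DE → A applies, adding A; AE → CF applies, adding CF; DEF → BC applies, adding B. So (DE)⁺ = {ABCDEF}.
This closure contains every attribute of Schema1, so Schema1 ∩ Schema2 → Schema1. The join is lossless.

Yes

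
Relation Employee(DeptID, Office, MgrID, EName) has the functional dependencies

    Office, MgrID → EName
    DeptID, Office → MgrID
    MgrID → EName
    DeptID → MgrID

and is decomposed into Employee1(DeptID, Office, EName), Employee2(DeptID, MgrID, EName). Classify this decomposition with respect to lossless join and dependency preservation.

lossless and dependency-preserving

Lossless test: (DeptID, EName)⁺ = {DeptID, MgrID, EName}, which contains all of one fragment — lossless.
Dependency preservation: Office, MgrID → EName; DeptID, Office → MgrID are not contained in any single fragment, but the restricted closure of each left-hand side across the fragments still reaches the right-hand side; the remaining FDs each lie inside some fragment. All dependencies are preserved.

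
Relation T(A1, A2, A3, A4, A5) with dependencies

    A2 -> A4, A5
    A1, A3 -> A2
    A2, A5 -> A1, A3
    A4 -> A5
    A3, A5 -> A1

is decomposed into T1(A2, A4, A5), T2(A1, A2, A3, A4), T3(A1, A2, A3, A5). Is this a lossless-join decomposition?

Yes

Chase test. Columns are A1, A2, A3, A4, A5; row i has aⱼ where attribute j ∈ Ti, else bᵢⱼ.
Initial tableau (one row per fragment):
  row 1: b11 a2 b13 a4 a5
  row 2: a1 a2 a3 a4 b25
  row 3: a1 a2 a3 b34 a5
Rows 1 and 2 agree on A2; apply A2→A4, A5 and equate their A4, A5 entries.
Rows 1 and 3 agree on A2; apply A2→A4, A5 and equate their A4, A5 entries.
Rows 1 and 2 agree on A2, A5; apply A2, A5→A1, A3 and equate their A1, A3 entries.
Row 1 is now all distinguished symbols — the join is lossless.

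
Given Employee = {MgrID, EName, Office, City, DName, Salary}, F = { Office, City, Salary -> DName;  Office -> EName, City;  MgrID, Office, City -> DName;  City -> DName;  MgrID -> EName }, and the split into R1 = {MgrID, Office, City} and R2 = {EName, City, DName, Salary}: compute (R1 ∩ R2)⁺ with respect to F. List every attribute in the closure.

R1 ∩ R2 = {City}.
City → DName applies, adding DName
Closure: {City, DName}.

City, DName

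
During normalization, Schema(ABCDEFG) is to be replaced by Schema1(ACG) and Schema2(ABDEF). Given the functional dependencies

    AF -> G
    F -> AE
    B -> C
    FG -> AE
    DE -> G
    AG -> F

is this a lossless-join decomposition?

No

Common attributes: Schema1 ∩ Schema2 = {A}.
No dependency enlarges {A}, so (A)⁺ = {A}.
The closure contains neither all of Schema1 = {ACG} nor all of Schema2 = {ABDEF}, so the common attributes are not a superkey of either fragment. The join is lossy.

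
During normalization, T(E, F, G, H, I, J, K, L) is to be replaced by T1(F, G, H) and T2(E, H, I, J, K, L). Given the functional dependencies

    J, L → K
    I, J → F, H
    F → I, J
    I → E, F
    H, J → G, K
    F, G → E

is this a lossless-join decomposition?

No

Common attributes: T1 ∩ T2 = {H}.
No dependency enlarges {H}, so (H)⁺ = {H}.
The closure contains neither all of T1 = {F, G, H} nor all of T2 = {E, H, I, J, K, L}, so the common attributes are not a superkey of either fragment. The join is lossy.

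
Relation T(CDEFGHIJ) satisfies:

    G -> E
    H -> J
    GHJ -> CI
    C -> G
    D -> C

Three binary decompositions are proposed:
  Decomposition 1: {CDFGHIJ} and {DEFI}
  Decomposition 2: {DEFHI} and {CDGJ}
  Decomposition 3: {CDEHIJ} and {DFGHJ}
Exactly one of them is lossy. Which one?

Decomposition 2

Decomposition 1: common = {DFI}, closure = {CDEFGI} → lossless.
Decomposition 2: common = {D}, closure = {CDEG} → lossy.
Decomposition 3: common = {DHJ}, closure = {CDEGHIJ} → lossless.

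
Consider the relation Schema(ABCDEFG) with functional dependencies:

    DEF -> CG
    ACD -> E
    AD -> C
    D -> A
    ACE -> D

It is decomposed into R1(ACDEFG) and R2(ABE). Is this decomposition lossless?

No

Common attributes: R1 ∩ R2 = {AE}.
No dependency enlarges {AE}, so (AE)⁺ = {AE}.
The closure contains neither all of R1 = {ACDEFG} nor all of R2 = {ABE}, so the common attributes are not a superkey of either fragment. The join is lossy.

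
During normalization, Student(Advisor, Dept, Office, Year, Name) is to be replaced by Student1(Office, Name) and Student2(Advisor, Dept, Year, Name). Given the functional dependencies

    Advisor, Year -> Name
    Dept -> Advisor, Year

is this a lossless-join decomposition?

Common attributes: Student1 ∩ Student2 = {Name}.
No dependency enlarges {Name}, so (Name)⁺ = {Name}.
The closure contains neither all of Student1 = {Office, Name} nor all of Student2 = {Advisor, Dept, Year, Name}, so the common attributes are not a superkey of either fragment. The join is lossy.

No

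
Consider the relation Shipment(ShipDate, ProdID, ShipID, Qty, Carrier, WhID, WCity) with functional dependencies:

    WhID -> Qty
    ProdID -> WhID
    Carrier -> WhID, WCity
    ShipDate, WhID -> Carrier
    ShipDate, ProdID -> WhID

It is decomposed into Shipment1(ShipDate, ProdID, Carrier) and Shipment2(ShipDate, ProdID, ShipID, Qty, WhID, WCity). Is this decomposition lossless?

Yes

Common attributes: Shipment1 ∩ Shipment2 = {ShipDate, ProdID}.
Closure of {ShipDate, ProdID}: ProdID → WhID applies, adding WhID; ShipDate, WhID → Carrier applies, adding Carrier; WhID → Qty applies, adding Qty; Carrier → WhID, WCity applies, adding WCity. So (ShipDate, ProdID)⁺ = {ShipDate, ProdID, Qty, Carrier, WhID, WCity}.
This closure contains every attribute of Shipment1, so Shipment1 ∩ Shipment2 → Shipment1. The join is lossless.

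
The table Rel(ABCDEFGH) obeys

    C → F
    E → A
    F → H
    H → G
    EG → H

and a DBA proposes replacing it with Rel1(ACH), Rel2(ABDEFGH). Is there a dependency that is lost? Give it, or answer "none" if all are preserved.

C → F

Check C → F: no single fragment contains all of {CF}, and the restricted closure of {C} across the fragments never reaches {F}.
E → A is preserved.
F → H is preserved.
H → G is preserved.
EG → H is preserved.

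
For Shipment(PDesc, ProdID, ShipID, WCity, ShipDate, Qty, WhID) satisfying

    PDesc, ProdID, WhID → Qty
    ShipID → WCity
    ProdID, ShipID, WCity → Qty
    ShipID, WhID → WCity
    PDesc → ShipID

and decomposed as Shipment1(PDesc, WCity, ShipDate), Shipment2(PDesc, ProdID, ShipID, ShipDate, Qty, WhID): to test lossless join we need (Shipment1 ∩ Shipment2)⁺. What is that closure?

PDesc, ShipID, WCity, ShipDate

Shipment1 ∩ Shipment2 = {PDesc, ShipDate}.
PDesc → ShipID applies, adding ShipID
ShipID → WCity applies, adding WCity
Closure: {PDesc, ShipID, WCity, ShipDate}.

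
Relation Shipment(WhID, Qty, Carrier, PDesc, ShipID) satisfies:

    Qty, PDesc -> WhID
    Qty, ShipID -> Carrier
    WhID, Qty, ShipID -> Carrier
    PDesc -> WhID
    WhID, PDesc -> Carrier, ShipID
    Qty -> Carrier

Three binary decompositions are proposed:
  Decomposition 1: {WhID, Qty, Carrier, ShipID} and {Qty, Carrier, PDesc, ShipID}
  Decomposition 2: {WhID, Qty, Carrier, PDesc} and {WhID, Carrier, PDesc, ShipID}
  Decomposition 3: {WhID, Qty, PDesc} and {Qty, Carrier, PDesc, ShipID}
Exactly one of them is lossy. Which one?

Decomposition 1

Decomposition 1: common = {Qty, Carrier, ShipID}, closure = {Qty, Carrier, ShipID} → lossy.
Decomposition 2: common = {WhID, Carrier, PDesc}, closure = {WhID, Carrier, PDesc, ShipID} → lossless.
Decomposition 3: common = {Qty, PDesc}, closure = {WhID, Qty, Carrier, PDesc, ShipID} → lossless.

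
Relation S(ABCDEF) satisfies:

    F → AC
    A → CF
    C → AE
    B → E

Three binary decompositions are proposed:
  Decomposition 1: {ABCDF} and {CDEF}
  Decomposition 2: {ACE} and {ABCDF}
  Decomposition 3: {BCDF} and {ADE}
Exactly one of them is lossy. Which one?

Decomposition 3

Decomposition 1: common = {CDF}, closure = {ACDEF} → lossless.
Decomposition 2: common = {AC}, closure = {ACEF} → lossless.
Decomposition 3: common = {D}, closure = {D} → lossy.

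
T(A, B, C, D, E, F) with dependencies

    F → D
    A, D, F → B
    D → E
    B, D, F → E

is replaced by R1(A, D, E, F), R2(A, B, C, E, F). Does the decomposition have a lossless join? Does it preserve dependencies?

lossless and dependency-preserving

Lossless test: (A, E, F)⁺ = {A, B, D, E, F}, which contains all of one fragment — lossless.
Dependency preservation: A, D, F → B; B, D, F → E are not contained in any single fragment, but the restricted closure of each left-hand side across the fragments still reaches the right-hand side; the remaining FDs each lie inside some fragment. All dependencies are preserved.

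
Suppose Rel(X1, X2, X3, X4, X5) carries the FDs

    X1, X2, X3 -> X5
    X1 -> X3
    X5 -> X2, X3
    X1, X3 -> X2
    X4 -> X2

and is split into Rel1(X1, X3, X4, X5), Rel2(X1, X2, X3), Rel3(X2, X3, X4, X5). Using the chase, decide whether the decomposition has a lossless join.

Chase test. Columns are X1, X2, X3, X4, X5; row i has aⱼ where attribute j ∈ Reli, else bᵢⱼ.
Initial tableau (one row per fragment):
  row 1: a1 b12 a3 a4 a5
  row 2: a1 a2 a3 b24 b25
  row 3: b31 a2 a3 a4 a5
Rows 1 and 3 agree on X5; apply X5→X2, X3 and equate their X2, X3 entries.
Rows 1 and 2 agree on X1, X2, X3; apply X1, X2, X3→X5 and equate their X5 entries.
Row 1 is now all distinguished symbols — the join is lossless.

Yes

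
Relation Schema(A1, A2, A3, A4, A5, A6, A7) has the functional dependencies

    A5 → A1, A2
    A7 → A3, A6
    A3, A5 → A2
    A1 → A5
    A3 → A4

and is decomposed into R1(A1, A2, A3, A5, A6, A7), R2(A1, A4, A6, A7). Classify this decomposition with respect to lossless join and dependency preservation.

lossless but not dependency-preserving

Lossless test: (A1, A6, A7)⁺ = {A1, A2, A3, A4, A5, A6, A7}, which contains all of one fragment — lossless.
Dependency preservation: the restricted closure of {A3} across the fragments never reaches {A4}, so A3 → A4 cannot be enforced without a join — not preserved.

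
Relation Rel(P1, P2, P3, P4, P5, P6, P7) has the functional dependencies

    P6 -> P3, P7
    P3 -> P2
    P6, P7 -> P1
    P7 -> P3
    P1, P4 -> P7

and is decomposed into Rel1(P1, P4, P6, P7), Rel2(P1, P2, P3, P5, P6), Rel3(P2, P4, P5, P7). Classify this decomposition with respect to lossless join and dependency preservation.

lossy and not dependency-preserving

Lossless test (chase): Rows 1 and 2 agree on P6; apply P6→P3, P7 and equate their P3, P7 entries. Rows 1 and 2 agree on P3; apply P3→P2 and equate their P2 entries. Rows 1 and 3 agree on P7; apply P7→P3 and equate their P3 entries. No row becomes fully distinguished — the join is lossy.
Dependency preservation: the restricted closure of {P7} across the fragments never reaches {P3}, so P7 → P3 cannot be enforced without a join — not preserved.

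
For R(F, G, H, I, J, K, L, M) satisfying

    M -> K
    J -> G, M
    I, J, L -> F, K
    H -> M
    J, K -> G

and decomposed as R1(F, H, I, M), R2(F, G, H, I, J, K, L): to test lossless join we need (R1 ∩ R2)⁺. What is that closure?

F, H, I, K, M

R1 ∩ R2 = {F, H, I}.
H → M applies, adding M
M → K applies, adding K
Closure: {F, H, I, K, M}.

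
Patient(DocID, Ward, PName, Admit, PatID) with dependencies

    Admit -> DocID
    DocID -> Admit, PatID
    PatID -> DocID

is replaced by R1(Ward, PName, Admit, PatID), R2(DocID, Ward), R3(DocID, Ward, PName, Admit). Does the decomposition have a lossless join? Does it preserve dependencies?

Lossless test (chase): Rows 1 and 3 agree on Admit; apply Admit→DocID and equate their DocID entries. Rows 1 and 2 agree on DocID; apply DocID→Admit, PatID and equate their Admit, PatID entries. Rows 1 and 3 agree on DocID; apply DocID→Admit, PatID and equate their Admit, PatID entries. Row 1 is now all distinguished symbols — the join is lossless.
Dependency preservation: DocID → Admit, PatID; PatID → DocID are not contained in any single fragment, but the restricted closure of each left-hand side across the fragments still reaches the right-hand side; the remaining FDs each lie inside some fragment. All dependencies are preserved.

lossless and dependency-preserving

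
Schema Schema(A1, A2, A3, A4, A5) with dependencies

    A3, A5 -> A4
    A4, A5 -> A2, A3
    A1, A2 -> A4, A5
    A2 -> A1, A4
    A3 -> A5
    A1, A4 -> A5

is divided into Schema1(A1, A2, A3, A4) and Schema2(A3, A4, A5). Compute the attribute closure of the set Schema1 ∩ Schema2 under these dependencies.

A1, A2, A3, A4, A5

Schema1 ∩ Schema2 = {A3, A4}.
A3 → A5 applies, adding A5
A4, A5 → A2, A3 applies, adding A2
A2 → A1, A4 applies, adding A1
Closure: {A1, A2, A3, A4, A5}.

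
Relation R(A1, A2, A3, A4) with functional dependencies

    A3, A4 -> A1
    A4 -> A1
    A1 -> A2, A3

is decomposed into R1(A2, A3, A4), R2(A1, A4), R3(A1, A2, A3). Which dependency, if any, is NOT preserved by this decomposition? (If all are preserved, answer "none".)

A3, A4 → A1: restricted closure across fragments reaches A1.
A4 → A1 lies within R2.
A1 → A2, A3 lies within R3.
Every dependency is enforceable on the fragments, so the decomposition is dependency-preserving.

none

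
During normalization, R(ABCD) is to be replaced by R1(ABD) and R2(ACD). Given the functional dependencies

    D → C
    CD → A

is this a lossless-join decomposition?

Common attributes: R1 ∩ R2 = {AD}.
Closure of {AD}: D → C applies, adding C. So (AD)⁺ = {ACD}.
This closure contains every attribute of R2, so R1 ∩ R2 → R2. The join is lossless.

Yes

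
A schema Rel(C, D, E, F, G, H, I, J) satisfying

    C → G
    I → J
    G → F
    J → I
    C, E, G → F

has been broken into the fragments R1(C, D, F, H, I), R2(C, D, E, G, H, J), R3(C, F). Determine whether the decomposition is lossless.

No

Chase test. Columns are C, D, E, F, G, H, I, J; row i has aⱼ where attribute j ∈ Ri, else bᵢⱼ.
Initial tableau (one row per fragment):
  row 1: a1 a2 b13 a4 b15 a6 a7 b18
  row 2: a1 a2 a3 b24 a5 a6 b27 a8
  row 3: a1 b32 b33 a4 b35 b36 b37 b38
Rows 1 and 2 agree on C; apply C→G and equate their G entries.
Rows 1 and 3 agree on C; apply C→G and equate their G entries.
Rows 1 and 2 agree on G; apply G→F and equate their F entries.
No row becomes fully distinguished — the join is lossy.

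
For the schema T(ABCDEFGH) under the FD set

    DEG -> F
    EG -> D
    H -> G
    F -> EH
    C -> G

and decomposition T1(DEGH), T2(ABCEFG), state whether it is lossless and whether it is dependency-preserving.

Lossless test: (EG)⁺ = {DEFGH}, which contains all of one fragment — lossless.
Dependency preservation: DEG → F; F → EH are not contained in any single fragment, but the restricted closure of each left-hand side across the fragments still reaches the right-hand side; the remaining FDs each lie inside some fragment. All dependencies are preserved.

lossless and dependency-preserving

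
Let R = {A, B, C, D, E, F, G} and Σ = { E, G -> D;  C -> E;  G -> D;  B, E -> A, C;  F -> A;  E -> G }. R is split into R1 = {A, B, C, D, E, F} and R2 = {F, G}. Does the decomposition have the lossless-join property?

Common attributes: R1 ∩ R2 = {F}.
Closure of {F}: F → A applies, adding A. So (F)⁺ = {A, F}.
The closure contains neither all of R1 = {A, B, C, D, E, F} nor all of R2 = {F, G}, so the common attributes are not a superkey of either fragment. The join is lossy.

No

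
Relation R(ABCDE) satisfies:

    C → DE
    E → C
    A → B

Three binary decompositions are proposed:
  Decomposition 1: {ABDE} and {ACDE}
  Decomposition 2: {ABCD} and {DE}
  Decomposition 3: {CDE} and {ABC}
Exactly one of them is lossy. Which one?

Decomposition 1: common = {ADE}, closure = {ABCDE} → lossless.
Decomposition 2: common = {D}, closure = {D} → lossy.
Decomposition 3: common = {C}, closure = {CDE} → lossless.

Decomposition 2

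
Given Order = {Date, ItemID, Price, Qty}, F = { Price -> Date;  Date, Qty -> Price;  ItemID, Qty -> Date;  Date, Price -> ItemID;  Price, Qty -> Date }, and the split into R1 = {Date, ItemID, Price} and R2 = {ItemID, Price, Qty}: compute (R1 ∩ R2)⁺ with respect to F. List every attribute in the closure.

R1 ∩ R2 = {ItemID, Price}.
Price → Date applies, adding Date
Closure: {Date, ItemID, Price}.

Date, ItemID, Price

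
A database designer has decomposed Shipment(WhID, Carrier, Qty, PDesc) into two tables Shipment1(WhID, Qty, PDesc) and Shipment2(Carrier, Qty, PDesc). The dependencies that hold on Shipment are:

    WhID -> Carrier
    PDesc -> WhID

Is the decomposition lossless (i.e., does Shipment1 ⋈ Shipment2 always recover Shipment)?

Common attributes: Shipment1 ∩ Shipment2 = {Qty, PDesc}.
Closure of {Qty, PDesc}: PDesc → WhID applies, adding WhID; WhID → Carrier applies, adding Carrier. So (Qty, PDesc)⁺ = {WhID, Carrier, Qty, PDesc}.
This closure contains every attribute of Shipment1, so Shipment1 ∩ Shipment2 → Shipment1. The join is lossless.

Yes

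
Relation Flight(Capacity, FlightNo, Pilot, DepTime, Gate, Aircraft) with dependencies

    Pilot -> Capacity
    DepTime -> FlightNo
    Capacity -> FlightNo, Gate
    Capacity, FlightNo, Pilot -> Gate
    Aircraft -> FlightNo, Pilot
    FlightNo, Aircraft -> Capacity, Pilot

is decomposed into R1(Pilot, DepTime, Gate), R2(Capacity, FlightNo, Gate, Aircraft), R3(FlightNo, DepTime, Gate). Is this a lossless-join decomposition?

Chase test. Columns are Capacity, FlightNo, Pilot, DepTime, Gate, Aircraft; row i has aⱼ where attribute j ∈ Ri, else bᵢⱼ.
Initial tableau (one row per fragment):
  row 1: b11 b12 a3 a4 a5 b16
  row 2: a1 a2 b23 b24 a5 a6
  row 3: b31 a2 b33 a4 a5 b36
Rows 1 and 3 agree on DepTime; apply DepTime→FlightNo and equate their FlightNo entries.
No row becomes fully distinguished — the join is lossy.

No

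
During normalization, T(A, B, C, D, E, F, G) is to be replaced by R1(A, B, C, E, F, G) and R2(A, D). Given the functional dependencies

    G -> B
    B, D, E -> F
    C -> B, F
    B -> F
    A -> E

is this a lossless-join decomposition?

No

Common attributes: R1 ∩ R2 = {A}.
Closure of {A}: A → E applies, adding E. So (A)⁺ = {A, E}.
The closure contains neither all of R1 = {A, B, C, E, F, G} nor all of R2 = {A, D}, so the common attributes are not a superkey of either fragment. The join is lossy.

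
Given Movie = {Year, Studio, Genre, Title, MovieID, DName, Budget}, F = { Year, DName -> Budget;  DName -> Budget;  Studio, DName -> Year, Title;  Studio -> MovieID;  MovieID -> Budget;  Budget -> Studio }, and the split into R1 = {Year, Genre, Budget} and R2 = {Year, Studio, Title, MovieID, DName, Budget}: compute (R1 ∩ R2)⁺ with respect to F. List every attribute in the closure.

R1 ∩ R2 = {Year, Budget}.
Budget → Studio applies, adding Studio
Studio → MovieID applies, adding MovieID
Closure: {Year, Studio, MovieID, Budget}.

Year, Studio, MovieID, Budget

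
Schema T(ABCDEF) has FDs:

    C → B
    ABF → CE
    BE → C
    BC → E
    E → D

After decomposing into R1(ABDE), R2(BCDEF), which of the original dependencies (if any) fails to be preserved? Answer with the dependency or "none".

Check ABF → CE: no single fragment contains all of {ABCEF}, and the restricted closure of {ABF} across the fragments never reaches {CE}.
C → B is preserved.
BE → C is preserved.
BC → E is preserved.
E → D is preserved.

ABF → CE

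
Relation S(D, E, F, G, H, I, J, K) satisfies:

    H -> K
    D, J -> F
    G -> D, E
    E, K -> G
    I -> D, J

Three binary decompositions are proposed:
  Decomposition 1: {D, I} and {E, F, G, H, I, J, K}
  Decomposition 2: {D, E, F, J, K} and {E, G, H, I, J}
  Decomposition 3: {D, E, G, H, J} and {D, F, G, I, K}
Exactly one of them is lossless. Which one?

Decomposition 1: common = {I}, closure = {D, F, I, J} → lossless.
Decomposition 2: common = {E, J}, closure = {E, J} → lossy.
Decomposition 3: common = {D, G}, closure = {D, E, G} → lossy.

Decomposition 1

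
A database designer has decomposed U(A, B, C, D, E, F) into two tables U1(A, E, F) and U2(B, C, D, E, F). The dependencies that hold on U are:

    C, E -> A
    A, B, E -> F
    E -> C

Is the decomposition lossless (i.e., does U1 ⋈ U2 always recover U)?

Common attributes: U1 ∩ U2 = {E, F}.
Closure of {E, F}: E → C applies, adding C; C, E → A applies, adding A. So (E, F)⁺ = {A, C, E, F}.
This closure contains every attribute of U1, so U1 ∩ U2 → U1. The join is lossless.

Yes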